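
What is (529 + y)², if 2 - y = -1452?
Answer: 3932289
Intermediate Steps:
y = 1454 (y = 2 - 1*(-1452) = 2 + 1452 = 1454)
(529 + y)² = (529 + 1454)² = 1983² = 3932289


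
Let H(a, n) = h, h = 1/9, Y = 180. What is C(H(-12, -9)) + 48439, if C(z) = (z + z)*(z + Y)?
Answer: 3926801/81 ≈ 48479.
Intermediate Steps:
h = ⅑ ≈ 0.11111
H(a, n) = ⅑
C(z) = 2*z*(180 + z) (C(z) = (z + z)*(z + 180) = (2*z)*(180 + z) = 2*z*(180 + z))
C(H(-12, -9)) + 48439 = 2*(⅑)*(180 + ⅑) + 48439 = 2*(⅑)*(1621/9) + 48439 = 3242/81 + 48439 = 3926801/81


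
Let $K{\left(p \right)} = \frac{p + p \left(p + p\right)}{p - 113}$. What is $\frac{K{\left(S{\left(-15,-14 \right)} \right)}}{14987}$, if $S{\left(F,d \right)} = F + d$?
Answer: $- \frac{1653}{2128154} \approx -0.00077673$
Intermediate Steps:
$K{\left(p \right)} = \frac{p + 2 p^{2}}{-113 + p}$ ($K{\left(p \right)} = \frac{p + p 2 p}{-113 + p} = \frac{p + 2 p^{2}}{-113 + p}$)
$\frac{K{\left(S{\left(-15,-14 \right)} \right)}}{14987} = \frac{\left(-15 - 14\right) \frac{1}{-113 - 29} \left(1 + 2 \left(-15 - 14\right)\right)}{14987} = - \frac{29 \left(1 + 2 \left(-29\right)\right)}{-113 - 29} \cdot \frac{1}{14987} = - \frac{29 \left(1 - 58\right)}{-142} \cdot \frac{1}{14987} = \left(-29\right) \left(- \frac{1}{142}\right) \left(-57\right) \frac{1}{14987} = \left(- \frac{1653}{142}\right) \frac{1}{14987} = - \frac{1653}{2128154}$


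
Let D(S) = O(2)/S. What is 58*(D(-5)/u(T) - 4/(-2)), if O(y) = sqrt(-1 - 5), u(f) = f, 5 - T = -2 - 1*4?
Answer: 116 - 58*I*sqrt(6)/55 ≈ 116.0 - 2.5831*I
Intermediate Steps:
T = 11 (T = 5 - (-2 - 1*4) = 5 - (-2 - 4) = 5 - 1*(-6) = 5 + 6 = 11)
O(y) = I*sqrt(6) (O(y) = sqrt(-6) = I*sqrt(6))
D(S) = I*sqrt(6)/S (D(S) = (I*sqrt(6))/S = I*sqrt(6)/S)
58*(D(-5)/u(T) - 4/(-2)) = 58*((I*sqrt(6)/(-5))/11 - 4/(-2)) = 58*((I*sqrt(6)*(-1/5))*(1/11) - 4*(-1/2)) = 58*(-I*sqrt(6)/5*(1/11) + 2) = 58*(-I*sqrt(6)/55 + 2) = 58*(2 - I*sqrt(6)/55) = 116 - 58*I*sqrt(6)/55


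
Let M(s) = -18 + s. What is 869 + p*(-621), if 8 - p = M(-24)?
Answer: -30181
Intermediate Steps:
p = 50 (p = 8 - (-18 - 24) = 8 - 1*(-42) = 8 + 42 = 50)
869 + p*(-621) = 869 + 50*(-621) = 869 - 31050 = -30181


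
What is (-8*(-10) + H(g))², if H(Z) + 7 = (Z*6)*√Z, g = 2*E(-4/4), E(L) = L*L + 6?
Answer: 104113 + 12264*√14 ≈ 1.5000e+5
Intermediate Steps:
E(L) = 6 + L² (E(L) = L² + 6 = 6 + L²)
g = 14 (g = 2*(6 + (-4/4)²) = 2*(6 + (-4*¼)²) = 2*(6 + (-1)²) = 2*(6 + 1) = 2*7 = 14)
H(Z) = -7 + 6*Z^(3/2) (H(Z) = -7 + (Z*6)*√Z = -7 + (6*Z)*√Z = -7 + 6*Z^(3/2))
(-8*(-10) + H(g))² = (-8*(-10) + (-7 + 6*14^(3/2)))² = (80 + (-7 + 6*(14*√14)))² = (80 + (-7 + 84*√14))² = (73 + 84*√14)²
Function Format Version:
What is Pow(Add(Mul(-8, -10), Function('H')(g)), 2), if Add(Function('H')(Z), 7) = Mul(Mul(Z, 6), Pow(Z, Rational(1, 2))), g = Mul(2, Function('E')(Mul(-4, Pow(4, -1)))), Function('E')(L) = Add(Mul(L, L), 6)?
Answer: Add(104113, Mul(12264, Pow(14, Rational(1, 2)))) ≈ 1.5000e+5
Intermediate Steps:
Function('E')(L) = Add(6, Pow(L, 2)) (Function('E')(L) = Add(Pow(L, 2), 6) = Add(6, Pow(L, 2)))
g = 14 (g = Mul(2, Add(6, Pow(Mul(-4, Pow(4, -1)), 2))) = Mul(2, Add(6, Pow(Mul(-4, Rational(1, 4)), 2))) = Mul(2, Add(6, Pow(-1, 2))) = Mul(2, Add(6, 1)) = Mul(2, 7) = 14)
Function('H')(Z) = Add(-7, Mul(6, Pow(Z, Rational(3, 2)))) (Function('H')(Z) = Add(-7, Mul(Mul(Z, 6), Pow(Z, Rational(1, 2)))) = Add(-7, Mul(Mul(6, Z), Pow(Z, Rational(1, 2)))) = Add(-7, Mul(6, Pow(Z, Rational(3, 2)))))
Pow(Add(Mul(-8, -10), Function('H')(g)), 2) = Pow(Add(Mul(-8, -10), Add(-7, Mul(6, Pow(14, Rational(3, 2))))), 2) = Pow(Add(80, Add(-7, Mul(6, Mul(14, Pow(14, Rational(1, 2)))))), 2) = Pow(Add(80, Add(-7, Mul(84, Pow(14, Rational(1, 2))))), 2) = Pow(Add(73, Mul(84, Pow(14, Rational(1, 2)))), 2)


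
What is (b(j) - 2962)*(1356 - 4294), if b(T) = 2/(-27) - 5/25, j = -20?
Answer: 1174926766/135 ≈ 8.7032e+6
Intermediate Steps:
b(T) = -37/135 (b(T) = 2*(-1/27) - 5*1/25 = -2/27 - ⅕ = -37/135)
(b(j) - 2962)*(1356 - 4294) = (-37/135 - 2962)*(1356 - 4294) = -399907/135*(-2938) = 1174926766/135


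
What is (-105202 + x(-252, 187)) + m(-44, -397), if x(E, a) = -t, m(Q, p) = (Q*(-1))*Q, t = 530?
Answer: -107668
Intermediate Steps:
m(Q, p) = -Q² (m(Q, p) = (-Q)*Q = -Q²)
x(E, a) = -530 (x(E, a) = -1*530 = -530)
(-105202 + x(-252, 187)) + m(-44, -397) = (-105202 - 530) - 1*(-44)² = -105732 - 1*1936 = -105732 - 1936 = -107668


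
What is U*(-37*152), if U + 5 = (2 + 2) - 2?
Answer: 16872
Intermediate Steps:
U = -3 (U = -5 + ((2 + 2) - 2) = -5 + (4 - 2) = -5 + 2 = -3)
U*(-37*152) = -(-111)*152 = -3*(-5624) = 16872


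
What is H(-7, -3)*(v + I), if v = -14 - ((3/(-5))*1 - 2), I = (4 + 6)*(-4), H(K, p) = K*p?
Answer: -5397/5 ≈ -1079.4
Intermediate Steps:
I = -40 (I = 10*(-4) = -40)
v = -57/5 (v = -14 - ((3*(-⅕))*1 - 2) = -14 - (-⅗*1 - 2) = -14 - (-⅗ - 2) = -14 - 1*(-13/5) = -14 + 13/5 = -57/5 ≈ -11.400)
H(-7, -3)*(v + I) = (-7*(-3))*(-57/5 - 40) = 21*(-257/5) = -5397/5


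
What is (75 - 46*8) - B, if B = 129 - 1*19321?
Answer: 18899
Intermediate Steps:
B = -19192 (B = 129 - 19321 = -19192)
(75 - 46*8) - B = (75 - 46*8) - 1*(-19192) = (75 - 368) + 19192 = -293 + 19192 = 18899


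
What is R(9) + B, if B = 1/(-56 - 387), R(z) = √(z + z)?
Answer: -1/443 + 3*√2 ≈ 4.2404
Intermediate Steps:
R(z) = √2*√z (R(z) = √(2*z) = √2*√z)
B = -1/443 (B = 1/(-443) = -1/443 ≈ -0.0022573)
R(9) + B = √2*√9 - 1/443 = √2*3 - 1/443 = 3*√2 - 1/443 = -1/443 + 3*√2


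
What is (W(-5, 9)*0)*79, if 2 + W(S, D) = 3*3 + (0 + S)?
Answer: 0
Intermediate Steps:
W(S, D) = 7 + S (W(S, D) = -2 + (3*3 + (0 + S)) = -2 + (9 + S) = 7 + S)
(W(-5, 9)*0)*79 = ((7 - 5)*0)*79 = (2*0)*79 = 0*79 = 0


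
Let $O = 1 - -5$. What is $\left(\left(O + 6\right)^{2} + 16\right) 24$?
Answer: $3840$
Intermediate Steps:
$O = 6$ ($O = 1 + 5 = 6$)
$\left(\left(O + 6\right)^{2} + 16\right) 24 = \left(\left(6 + 6\right)^{2} + 16\right) 24 = \left(12^{2} + 16\right) 24 = \left(144 + 16\right) 24 = 160 \cdot 24 = 3840$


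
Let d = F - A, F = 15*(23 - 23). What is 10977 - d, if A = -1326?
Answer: 9651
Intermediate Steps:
F = 0 (F = 15*0 = 0)
d = 1326 (d = 0 - 1*(-1326) = 0 + 1326 = 1326)
10977 - d = 10977 - 1*1326 = 10977 - 1326 = 9651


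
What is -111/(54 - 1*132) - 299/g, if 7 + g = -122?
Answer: 12547/3354 ≈ 3.7409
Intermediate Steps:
g = -129 (g = -7 - 122 = -129)
-111/(54 - 1*132) - 299/g = -111/(54 - 1*132) - 299/(-129) = -111/(54 - 132) - 299*(-1/129) = -111/(-78) + 299/129 = -111*(-1/78) + 299/129 = 37/26 + 299/129 = 12547/3354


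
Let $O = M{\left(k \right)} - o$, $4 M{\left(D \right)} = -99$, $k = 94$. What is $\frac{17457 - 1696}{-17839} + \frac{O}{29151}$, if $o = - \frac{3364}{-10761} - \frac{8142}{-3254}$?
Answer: $- \frac{32210833260227839}{36418674794565132} \approx -0.88446$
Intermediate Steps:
$M{\left(D \right)} = - \frac{99}{4}$ ($M{\left(D \right)} = \frac{1}{4} \left(-99\right) = - \frac{99}{4}$)
$o = \frac{49281259}{17508147}$ ($o = \left(-3364\right) \left(- \frac{1}{10761}\right) - - \frac{4071}{1627} = \frac{3364}{10761} + \frac{4071}{1627} = \frac{49281259}{17508147} \approx 2.8148$)
$O = - \frac{1930431589}{70032588}$ ($O = - \frac{99}{4} - \frac{49281259}{17508147} = - \frac{1930431589}{70032588} \approx -27.565$)
$\frac{17457 - 1696}{-17839} + \frac{O}{29151} = \frac{17457 - 1696}{-17839} - \frac{1930431589}{70032588 \cdot 29151} = \left(17457 - 1696\right) \left(- \frac{1}{17839}\right) - \frac{1930431589}{2041519972788} = 15761 \left(- \frac{1}{17839}\right) - \frac{1930431589}{2041519972788} = - \frac{15761}{17839} - \frac{1930431589}{2041519972788} = - \frac{32210833260227839}{36418674794565132}$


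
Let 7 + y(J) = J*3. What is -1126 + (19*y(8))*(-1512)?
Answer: -489502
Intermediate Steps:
y(J) = -7 + 3*J (y(J) = -7 + J*3 = -7 + 3*J)
-1126 + (19*y(8))*(-1512) = -1126 + (19*(-7 + 3*8))*(-1512) = -1126 + (19*(-7 + 24))*(-1512) = -1126 + (19*17)*(-1512) = -1126 + 323*(-1512) = -1126 - 488376 = -489502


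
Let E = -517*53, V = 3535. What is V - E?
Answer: 30936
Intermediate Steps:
E = -27401
V - E = 3535 - 1*(-27401) = 3535 + 27401 = 30936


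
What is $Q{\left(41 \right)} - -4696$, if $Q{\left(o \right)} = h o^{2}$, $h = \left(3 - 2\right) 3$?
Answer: $9739$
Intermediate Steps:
$h = 3$ ($h = 1 \cdot 3 = 3$)
$Q{\left(o \right)} = 3 o^{2}$
$Q{\left(41 \right)} - -4696 = 3 \cdot 41^{2} - -4696 = 3 \cdot 1681 + 4696 = 5043 + 4696 = 9739$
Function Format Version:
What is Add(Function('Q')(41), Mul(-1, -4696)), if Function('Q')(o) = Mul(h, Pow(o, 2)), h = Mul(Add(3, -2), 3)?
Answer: 9739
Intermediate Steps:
h = 3 (h = Mul(1, 3) = 3)
Function('Q')(o) = Mul(3, Pow(o, 2))
Add(Function('Q')(41), Mul(-1, -4696)) = Add(Mul(3, Pow(41, 2)), Mul(-1, -4696)) = Add(Mul(3, 1681), 4696) = Add(5043, 4696) = 9739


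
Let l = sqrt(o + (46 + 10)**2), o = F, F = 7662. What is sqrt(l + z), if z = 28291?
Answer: sqrt(28291 + sqrt(10798)) ≈ 168.51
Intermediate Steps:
o = 7662
l = sqrt(10798) (l = sqrt(7662 + (46 + 10)**2) = sqrt(7662 + 56**2) = sqrt(7662 + 3136) = sqrt(10798) ≈ 103.91)
sqrt(l + z) = sqrt(sqrt(10798) + 28291) = sqrt(28291 + sqrt(10798))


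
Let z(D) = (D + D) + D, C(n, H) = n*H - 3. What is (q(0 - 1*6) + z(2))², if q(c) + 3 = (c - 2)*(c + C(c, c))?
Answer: 45369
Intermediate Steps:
C(n, H) = -3 + H*n (C(n, H) = H*n - 3 = -3 + H*n)
z(D) = 3*D (z(D) = 2*D + D = 3*D)
q(c) = -3 + (-2 + c)*(-3 + c + c²) (q(c) = -3 + (c - 2)*(c + (-3 + c*c)) = -3 + (-2 + c)*(c + (-3 + c²)) = -3 + (-2 + c)*(-3 + c + c²))
(q(0 - 1*6) + z(2))² = ((3 + (0 - 1*6)³ - (0 - 1*6)² - 5*(0 - 1*6)) + 3*2)² = ((3 + (0 - 6)³ - (0 - 6)² - 5*(0 - 6)) + 6)² = ((3 + (-6)³ - 1*(-6)² - 5*(-6)) + 6)² = ((3 - 216 - 1*36 + 30) + 6)² = ((3 - 216 - 36 + 30) + 6)² = (-219 + 6)² = (-213)² = 45369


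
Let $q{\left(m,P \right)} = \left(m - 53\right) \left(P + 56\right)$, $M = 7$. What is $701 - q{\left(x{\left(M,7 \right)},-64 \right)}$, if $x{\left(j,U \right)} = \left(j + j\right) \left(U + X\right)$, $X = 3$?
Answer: $1397$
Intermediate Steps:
$x{\left(j,U \right)} = 2 j \left(3 + U\right)$ ($x{\left(j,U \right)} = \left(j + j\right) \left(U + 3\right) = 2 j \left(3 + U\right)$)
$q{\left(m,P \right)} = \left(-53 + m\right) \left(56 + P\right)$
$701 - q{\left(x{\left(M,7 \right)},-64 \right)} = 701 - \left(-2968 - -3392 + 56 \cdot 2 \cdot 7 \left(3 + 7\right) - 64 \cdot 2 \cdot 7 \left(3 + 7\right)\right) = 701 - \left(-2968 + 3392 + 56 \cdot 2 \cdot 7 \cdot 10 - 64 \cdot 2 \cdot 7 \cdot 10\right) = 701 - \left(-2968 + 3392 + 56 \cdot 140 - 8960\right) = 701 - \left(-2968 + 3392 + 7840 - 8960\right) = 701 - -696 = 701 + 696 = 1397$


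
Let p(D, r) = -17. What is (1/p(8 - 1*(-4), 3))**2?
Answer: 1/289 ≈ 0.0034602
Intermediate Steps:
(1/p(8 - 1*(-4), 3))**2 = (1/(-17))**2 = (-1/17)**2 = 1/289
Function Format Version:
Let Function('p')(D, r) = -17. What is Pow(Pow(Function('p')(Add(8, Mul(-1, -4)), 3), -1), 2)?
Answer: Rational(1, 289) ≈ 0.0034602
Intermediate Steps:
Pow(Pow(Function('p')(Add(8, Mul(-1, -4)), 3), -1), 2) = Pow(Pow(-17, -1), 2) = Pow(Rational(-1, 17), 2) = Rational(1, 289)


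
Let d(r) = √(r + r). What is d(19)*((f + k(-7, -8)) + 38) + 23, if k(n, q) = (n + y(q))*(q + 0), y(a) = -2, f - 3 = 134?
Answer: 23 + 247*√38 ≈ 1545.6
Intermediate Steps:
f = 137 (f = 3 + 134 = 137)
k(n, q) = q*(-2 + n) (k(n, q) = (n - 2)*(q + 0) = (-2 + n)*q = q*(-2 + n))
d(r) = √2*√r (d(r) = √(2*r) = √2*√r)
d(19)*((f + k(-7, -8)) + 38) + 23 = (√2*√19)*((137 - 8*(-2 - 7)) + 38) + 23 = √38*((137 - 8*(-9)) + 38) + 23 = √38*((137 + 72) + 38) + 23 = √38*(209 + 38) + 23 = √38*247 + 23 = 247*√38 + 23 = 23 + 247*√38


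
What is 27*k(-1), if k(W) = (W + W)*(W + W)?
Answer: 108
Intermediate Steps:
k(W) = 4*W**2 (k(W) = (2*W)*(2*W) = 4*W**2)
27*k(-1) = 27*(4*(-1)**2) = 27*(4*1) = 27*4 = 108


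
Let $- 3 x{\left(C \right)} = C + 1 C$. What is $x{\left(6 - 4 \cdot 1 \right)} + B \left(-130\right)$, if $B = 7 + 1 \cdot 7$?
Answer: $- \frac{5464}{3} \approx -1821.3$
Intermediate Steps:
$x{\left(C \right)} = - \frac{2 C}{3}$ ($x{\left(C \right)} = - \frac{C + 1 C}{3} = - \frac{C + C}{3} = - \frac{2 C}{3}$)
$B = 14$ ($B = 7 + 7 = 14$)
$x{\left(6 - 4 \cdot 1 \right)} + B \left(-130\right) = - \frac{2 \left(6 - 4 \cdot 1\right)}{3} + 14 \left(-130\right) = - \frac{2 \left(6 - 4\right)}{3} - 1820 = \left(- \frac{2}{3}\right) 2 - 1820 = - \frac{4}{3} - 1820 = - \frac{5464}{3}$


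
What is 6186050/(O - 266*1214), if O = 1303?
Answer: -6186050/321621 ≈ -19.234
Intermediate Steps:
6186050/(O - 266*1214) = 6186050/(1303 - 266*1214) = 6186050/(1303 - 322924) = 6186050/(-321621) = 6186050*(-1/321621) = -6186050/321621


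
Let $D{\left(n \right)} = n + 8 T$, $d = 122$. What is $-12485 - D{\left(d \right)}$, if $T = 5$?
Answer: $-12647$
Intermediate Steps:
$D{\left(n \right)} = 40 + n$ ($D{\left(n \right)} = n + 8 \cdot 5 = n + 40 = 40 + n$)
$-12485 - D{\left(d \right)} = -12485 - \left(40 + 122\right) = -12485 - 162 = -12647$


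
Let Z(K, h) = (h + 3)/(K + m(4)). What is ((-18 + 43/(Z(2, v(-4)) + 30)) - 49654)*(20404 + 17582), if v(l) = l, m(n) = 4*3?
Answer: -790563340476/419 ≈ -1.8868e+9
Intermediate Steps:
m(n) = 12
Z(K, h) = (3 + h)/(12 + K) (Z(K, h) = (h + 3)/(K + 12) = (3 + h)/(12 + K))
((-18 + 43/(Z(2, v(-4)) + 30)) - 49654)*(20404 + 17582) = ((-18 + 43/((3 - 4)/(12 + 2) + 30)) - 49654)*(20404 + 17582) = ((-18 + 43/(-1/14 + 30)) - 49654)*37986 = ((-18 + 43/(419/14)) - 49654)*37986 = ((-18 + 43*(14/419)) - 49654)*37986 = ((-18 + 602/419) - 49654)*37986 = (-6940/419 - 49654)*37986 = -20811966/419*37986 = -790563340476/419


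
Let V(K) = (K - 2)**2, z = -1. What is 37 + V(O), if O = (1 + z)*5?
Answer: 41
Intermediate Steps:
O = 0 (O = (1 - 1)*5 = 0*5 = 0)
V(K) = (-2 + K)**2
37 + V(O) = 37 + (-2 + 0)**2 = 37 + (-2)**2 = 37 + 4 = 41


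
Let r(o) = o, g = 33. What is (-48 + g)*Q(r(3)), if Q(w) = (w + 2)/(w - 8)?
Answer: 15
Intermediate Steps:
Q(w) = (2 + w)/(-8 + w)
(-48 + g)*Q(r(3)) = (-48 + 33)*((2 + 3)/(-8 + 3)) = -15*5/(-5) = -(-3)*5 = -15*(-1) = 15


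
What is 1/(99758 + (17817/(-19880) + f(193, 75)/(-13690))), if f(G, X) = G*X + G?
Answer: 27215720/2714932244303 ≈ 1.0024e-5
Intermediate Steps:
f(G, X) = G + G*X
1/(99758 + (17817/(-19880) + f(193, 75)/(-13690))) = 1/(99758 + (17817/(-19880) + (193*(1 + 75))/(-13690))) = 1/(99758 + (17817*(-1/19880) + (193*76)*(-1/13690))) = 1/(99758 + (-17817/19880 + 14668*(-1/13690))) = 1/(99758 + (-17817/19880 - 7334/6845)) = 1/(99758 - 53551457/27215720) = 1/(2714932244303/27215720) = 27215720/2714932244303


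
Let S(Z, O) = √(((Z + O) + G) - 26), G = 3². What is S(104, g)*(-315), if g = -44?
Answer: -315*√43 ≈ -2065.6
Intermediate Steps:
G = 9
S(Z, O) = √(-17 + O + Z) (S(Z, O) = √(((Z + O) + 9) - 26) = √(((O + Z) + 9) - 26) = √((9 + O + Z) - 26) = √(-17 + O + Z))
S(104, g)*(-315) = √(-17 - 44 + 104)*(-315) = √43*(-315) = -315*√43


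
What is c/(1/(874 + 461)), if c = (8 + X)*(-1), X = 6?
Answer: -18690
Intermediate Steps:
c = -14 (c = (8 + 6)*(-1) = 14*(-1) = -14)
c/(1/(874 + 461)) = -14/(1/(874 + 461)) = -14/(1/1335) = -14/1/1335 = -14*1335 = -18690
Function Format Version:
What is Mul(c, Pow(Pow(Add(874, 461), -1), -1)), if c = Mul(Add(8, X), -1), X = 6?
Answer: -18690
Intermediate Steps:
c = -14 (c = Mul(Add(8, 6), -1) = Mul(14, -1) = -14)
Mul(c, Pow(Pow(Add(874, 461), -1), -1)) = Mul(-14, Pow(Pow(Add(874, 461), -1), -1)) = Mul(-14, Pow(Pow(1335, -1), -1)) = Mul(-14, Pow(Rational(1, 1335), -1)) = Mul(-14, 1335) = -18690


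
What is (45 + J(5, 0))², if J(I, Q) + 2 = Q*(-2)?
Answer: 1849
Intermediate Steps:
J(I, Q) = -2 - 2*Q (J(I, Q) = -2 + Q*(-2) = -2 - 2*Q)
(45 + J(5, 0))² = (45 + (-2 - 2*0))² = (45 + (-2 + 0))² = (45 - 2)² = 43² = 1849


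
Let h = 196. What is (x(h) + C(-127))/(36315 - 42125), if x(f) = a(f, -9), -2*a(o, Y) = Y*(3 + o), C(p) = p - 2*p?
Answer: -409/2324 ≈ -0.17599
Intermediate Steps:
C(p) = -p
a(o, Y) = -Y*(3 + o)/2
x(f) = 27/2 + 9*f/2 (x(f) = -½*(-9)*(3 + f) = 27/2 + 9*f/2)
(x(h) + C(-127))/(36315 - 42125) = ((27/2 + (9/2)*196) - 1*(-127))/(36315 - 42125) = ((27/2 + 882) + 127)/(-5810) = (1791/2 + 127)*(-1/5810) = (2045/2)*(-1/5810) = -409/2324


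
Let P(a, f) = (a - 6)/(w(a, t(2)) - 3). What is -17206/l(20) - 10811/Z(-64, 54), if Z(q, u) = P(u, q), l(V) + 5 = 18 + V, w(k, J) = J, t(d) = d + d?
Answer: -394217/528 ≈ -746.62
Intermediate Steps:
t(d) = 2*d
l(V) = 13 + V (l(V) = -5 + (18 + V) = 13 + V)
P(a, f) = -6 + a (P(a, f) = (a - 6)/(2*2 - 3) = (-6 + a)/(4 - 3) = (-6 + a)/1 = (-6 + a)*1 = -6 + a)
Z(q, u) = -6 + u
-17206/l(20) - 10811/Z(-64, 54) = -17206/(13 + 20) - 10811/(-6 + 54) = -17206/33 - 10811/48 = -394217/528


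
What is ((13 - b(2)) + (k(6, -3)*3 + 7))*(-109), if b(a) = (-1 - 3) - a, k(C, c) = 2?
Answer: -3488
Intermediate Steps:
b(a) = -4 - a
((13 - b(2)) + (k(6, -3)*3 + 7))*(-109) = ((13 - (-4 - 1*2)) + (2*3 + 7))*(-109) = ((13 - (-4 - 2)) + (6 + 7))*(-109) = ((13 - 1*(-6)) + 13)*(-109) = ((13 + 6) + 13)*(-109) = (19 + 13)*(-109) = 32*(-109) = -3488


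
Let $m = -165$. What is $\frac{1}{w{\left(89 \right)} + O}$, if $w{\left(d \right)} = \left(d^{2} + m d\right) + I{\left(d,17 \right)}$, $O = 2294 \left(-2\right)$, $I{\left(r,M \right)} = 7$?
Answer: $- \frac{1}{11345} \approx -8.8145 \cdot 10^{-5}$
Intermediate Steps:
$O = -4588$
$w{\left(d \right)} = 7 + d^{2} - 165 d$ ($w{\left(d \right)} = \left(d^{2} - 165 d\right) + 7 = 7 + d^{2} - 165 d$)
$\frac{1}{w{\left(89 \right)} + O} = \frac{1}{\left(7 + 89^{2} - 14685\right) - 4588} = \frac{1}{\left(7 + 7921 - 14685\right) - 4588} = \frac{1}{-6757 - 4588} = \frac{1}{-11345} = - \frac{1}{11345}$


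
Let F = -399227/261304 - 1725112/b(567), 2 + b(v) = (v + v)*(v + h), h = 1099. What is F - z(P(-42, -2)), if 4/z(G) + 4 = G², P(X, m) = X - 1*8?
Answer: -47026442353021/19252993171152 ≈ -2.4426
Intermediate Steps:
b(v) = -2 + 2*v*(1099 + v) (b(v) = -2 + (v + v)*(v + 1099) = -2 + (2*v)*(1099 + v) = -2 + 2*v*(1099 + v))
P(X, m) = -8 + X (P(X, m) = X - 8 = -8 + X)
z(G) = 4/(-4 + G²)
F = -602507540991/246833245784 (F = -399227/261304 - 1725112/(-2 + 2*567² + 2198*567) = -399227*1/261304 - 1725112/(-2 + 2*321489 + 1246266) = -399227/261304 - 1725112/(-2 + 642978 + 1246266) = -399227/261304 - 1725112/1889242 = -399227/261304 - 1725112*1/1889242 = -399227/261304 - 862556/944621 = -602507540991/246833245784 ≈ -2.4409)
F - z(P(-42, -2)) = -602507540991/246833245784 - 4/(-4 + (-8 - 42)²) = -602507540991/246833245784 - 4/(-4 + (-50)²) = -602507540991/246833245784 - 4/(-4 + 2500) = -602507540991/246833245784 - 4/2496 = -602507540991/246833245784 - 1*1/624 = -602507540991/246833245784 - 1/624 = -47026442353021/19252993171152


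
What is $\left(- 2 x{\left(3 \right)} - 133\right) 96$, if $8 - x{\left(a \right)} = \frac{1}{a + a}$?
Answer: $-14272$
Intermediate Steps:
$x{\left(a \right)} = 8 - \frac{1}{2 a}$ ($x{\left(a \right)} = 8 - \frac{1}{a + a} = 8 - \frac{1}{2 a}$)
$\left(- 2 x{\left(3 \right)} - 133\right) 96 = \left(- 2 \left(8 - \frac{1}{2 \cdot 3}\right) - 133\right) 96 = \left(- 2 \left(8 - \frac{1}{6}\right) - 133\right) 96 = \left(\left(-2\right) \frac{47}{6} - 133\right) 96 = \left(- \frac{47}{3} - 133\right) 96 = \left(- \frac{446}{3}\right) 96 = -14272$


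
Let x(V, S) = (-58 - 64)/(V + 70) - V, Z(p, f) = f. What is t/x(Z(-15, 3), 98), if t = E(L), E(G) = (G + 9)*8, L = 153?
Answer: -94608/341 ≈ -277.44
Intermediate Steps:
E(G) = 72 + 8*G (E(G) = (9 + G)*8 = 72 + 8*G)
t = 1296 (t = 72 + 8*153 = 72 + 1224 = 1296)
x(V, S) = -V - 122/(70 + V) (x(V, S) = -122/(70 + V) - V = -V - 122/(70 + V))
t/x(Z(-15, 3), 98) = 1296/(((-122 - 1*3² - 70*3)/(70 + 3))) = 1296/(((-122 - 1*9 - 210)/73)) = 1296/(((-122 - 9 - 210)/73)) = 1296/(((1/73)*(-341))) = 1296/(-341/73) = 1296*(-73/341) = -94608/341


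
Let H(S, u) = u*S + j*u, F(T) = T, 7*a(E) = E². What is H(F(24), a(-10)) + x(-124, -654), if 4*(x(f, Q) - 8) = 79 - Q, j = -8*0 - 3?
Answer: 1965/4 ≈ 491.25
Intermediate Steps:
j = -3 (j = 0 - 3 = -3)
a(E) = E²/7
H(S, u) = -3*u + S*u (H(S, u) = u*S - 3*u = S*u - 3*u = -3*u + S*u)
x(f, Q) = 111/4 - Q/4 (x(f, Q) = 8 + (79 - Q)/4 = 8 + (79/4 - Q/4) = 111/4 - Q/4)
H(F(24), a(-10)) + x(-124, -654) = ((⅐)*(-10)²)*(-3 + 24) + (111/4 - ¼*(-654)) = ((⅐)*100)*21 + (111/4 + 327/2) = (100/7)*21 + 765/4 = 300 + 765/4 = 1965/4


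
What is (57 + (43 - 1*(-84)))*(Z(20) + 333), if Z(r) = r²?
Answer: 134872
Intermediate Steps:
(57 + (43 - 1*(-84)))*(Z(20) + 333) = (57 + (43 - 1*(-84)))*(20² + 333) = (57 + (43 + 84))*(400 + 333) = (57 + 127)*733 = 184*733 = 134872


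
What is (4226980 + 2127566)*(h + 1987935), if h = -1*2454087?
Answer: -2962184326992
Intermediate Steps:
h = -2454087
(4226980 + 2127566)*(h + 1987935) = (4226980 + 2127566)*(-2454087 + 1987935) = 6354546*(-466152) = -2962184326992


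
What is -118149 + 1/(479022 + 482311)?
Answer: -113580532616/961333 ≈ -1.1815e+5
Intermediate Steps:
-118149 + 1/(479022 + 482311) = -118149 + 1/961333 = -113580532616/961333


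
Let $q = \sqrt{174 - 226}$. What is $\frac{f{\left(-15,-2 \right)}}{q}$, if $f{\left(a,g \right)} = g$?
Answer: $\frac{i \sqrt{13}}{13} \approx 0.27735 i$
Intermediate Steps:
$q = 2 i \sqrt{13}$ ($q = \sqrt{-52} = 2 i \sqrt{13} \approx 7.2111 i$)
$\frac{f{\left(-15,-2 \right)}}{q} = - \frac{2}{2 i \sqrt{13}} = - 2 \left(- \frac{i \sqrt{13}}{26}\right) = \frac{i \sqrt{13}}{13}$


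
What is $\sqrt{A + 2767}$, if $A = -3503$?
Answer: $4 i \sqrt{46} \approx 27.129 i$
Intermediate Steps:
$\sqrt{A + 2767} = \sqrt{-3503 + 2767} = \sqrt{-736} = 4 i \sqrt{46}$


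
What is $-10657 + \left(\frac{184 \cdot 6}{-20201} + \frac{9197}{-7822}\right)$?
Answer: $- \frac{1684130673939}{158012222} \approx -10658.0$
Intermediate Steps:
$-10657 + \left(\frac{184 \cdot 6}{-20201} + \frac{9197}{-7822}\right) = -10657 + \left(1104 \left(- \frac{1}{20201}\right) + 9197 \left(- \frac{1}{7822}\right)\right) = -10657 - \frac{194424085}{158012222} = - \frac{1684130673939}{158012222}$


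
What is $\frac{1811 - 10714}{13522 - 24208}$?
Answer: $\frac{8903}{10686} \approx 0.83315$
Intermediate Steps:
$\frac{1811 - 10714}{13522 - 24208} = - \frac{8903}{-10686} = \left(-8903\right) \left(- \frac{1}{10686}\right) = \frac{8903}{10686}$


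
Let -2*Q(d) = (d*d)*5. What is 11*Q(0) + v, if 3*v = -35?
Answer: -35/3 ≈ -11.667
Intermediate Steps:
Q(d) = -5*d²/2 (Q(d) = -d*d*5/2 = -d²*5/2 = -5*d²/2)
v = -35/3 (v = (⅓)*(-35) = -35/3 ≈ -11.667)
11*Q(0) + v = 11*(-5/2*0²) - 35/3 = 11*(-5/2*0) - 35/3 = 11*0 - 35/3 = 0 - 35/3 = -35/3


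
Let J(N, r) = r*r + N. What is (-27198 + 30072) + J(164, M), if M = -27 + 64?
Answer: 4407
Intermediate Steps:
M = 37
J(N, r) = N + r² (J(N, r) = r² + N = N + r²)
(-27198 + 30072) + J(164, M) = (-27198 + 30072) + (164 + 37²) = 2874 + (164 + 1369) = 2874 + 1533 = 4407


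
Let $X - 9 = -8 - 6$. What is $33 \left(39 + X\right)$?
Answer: $1122$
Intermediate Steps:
$X = -5$ ($X = 9 - 14 = -5$)
$33 \left(39 + X\right) = 33 \left(39 - 5\right) = 33 \cdot 34 = 1122$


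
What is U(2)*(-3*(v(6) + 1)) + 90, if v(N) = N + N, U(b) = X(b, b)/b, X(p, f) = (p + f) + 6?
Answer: -105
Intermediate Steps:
X(p, f) = 6 + f + p (X(p, f) = (f + p) + 6 = 6 + f + p)
U(b) = (6 + 2*b)/b (U(b) = (6 + b + b)/b = (6 + 2*b)/b)
v(N) = 2*N
U(2)*(-3*(v(6) + 1)) + 90 = (2 + 6/2)*(-3*(2*6 + 1)) + 90 = (2 + 6*(1/2))*(-3*(12 + 1)) + 90 = (2 + 3)*(-3*13) + 90 = 5*(-39) + 90 = -195 + 90 = -105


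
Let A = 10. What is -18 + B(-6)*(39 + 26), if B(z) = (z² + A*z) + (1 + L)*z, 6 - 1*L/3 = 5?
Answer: -3138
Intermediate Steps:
L = 3 (L = 18 - 3*5 = 18 - 15 = 3)
B(z) = z² + 14*z (B(z) = (z² + 10*z) + (1 + 3)*z = (z² + 10*z) + 4*z = z² + 14*z)
-18 + B(-6)*(39 + 26) = -18 + (-6*(14 - 6))*(39 + 26) = -18 - 6*8*65 = -18 - 48*65 = -18 - 3120 = -3138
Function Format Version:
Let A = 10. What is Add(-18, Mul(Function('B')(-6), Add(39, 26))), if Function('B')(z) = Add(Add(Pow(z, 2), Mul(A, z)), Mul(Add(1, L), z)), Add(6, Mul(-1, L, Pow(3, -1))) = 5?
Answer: -3138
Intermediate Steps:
L = 3 (L = Add(18, Mul(-3, 5)) = Add(18, -15) = 3)
Function('B')(z) = Add(Pow(z, 2), Mul(14, z)) (Function('B')(z) = Add(Add(Pow(z, 2), Mul(10, z)), Mul(Add(1, 3), z)) = Add(Add(Pow(z, 2), Mul(10, z)), Mul(4, z)) = Add(Pow(z, 2), Mul(14, z)))
Add(-18, Mul(Function('B')(-6), Add(39, 26))) = Add(-18, Mul(Mul(-6, Add(14, -6)), Add(39, 26))) = Add(-18, Mul(Mul(-6, 8), 65)) = Add(-18, Mul(-48, 65)) = Add(-18, -3120) = -3138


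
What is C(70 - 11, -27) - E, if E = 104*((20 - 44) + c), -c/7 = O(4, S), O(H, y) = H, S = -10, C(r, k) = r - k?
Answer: 5494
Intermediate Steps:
c = -28 (c = -7*4 = -28)
E = -5408 (E = 104*((20 - 44) - 28) = 104*(-24 - 28) = 104*(-52) = -5408)
C(70 - 11, -27) - E = ((70 - 11) - 1*(-27)) - 1*(-5408) = (59 + 27) + 5408 = 86 + 5408 = 5494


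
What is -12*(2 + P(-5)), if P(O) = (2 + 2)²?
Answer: -216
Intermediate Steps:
P(O) = 16 (P(O) = 4² = 16)
-12*(2 + P(-5)) = -12*(2 + 16) = -12*18 = -216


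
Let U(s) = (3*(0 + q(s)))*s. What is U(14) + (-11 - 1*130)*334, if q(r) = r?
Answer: -46506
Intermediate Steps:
U(s) = 3*s² (U(s) = (3*(0 + s))*s = (3*s)*s = 3*s²)
U(14) + (-11 - 1*130)*334 = 3*14² + (-11 - 1*130)*334 = 3*196 + (-11 - 130)*334 = 588 - 141*334 = 588 - 47094 = -46506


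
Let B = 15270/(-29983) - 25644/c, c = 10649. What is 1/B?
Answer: -319288967/931494282 ≈ -0.34277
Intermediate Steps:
B = -931494282/319288967 (B = 15270/(-29983) - 25644/10649 = 15270*(-1/29983) - 25644*1/10649 = -15270/29983 - 25644/10649 = -931494282/319288967 ≈ -2.9174)
1/B = 1/(-931494282/319288967) = -319288967/931494282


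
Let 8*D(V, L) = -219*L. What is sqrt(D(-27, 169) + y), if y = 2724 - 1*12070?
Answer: I*sqrt(223558)/4 ≈ 118.2*I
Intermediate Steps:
D(V, L) = -219*L/8 (D(V, L) = (-219*L)/8 = -219*L/8)
y = -9346 (y = 2724 - 12070 = -9346)
sqrt(D(-27, 169) + y) = sqrt(-219/8*169 - 9346) = sqrt(-37011/8 - 9346) = sqrt(-111779/8) = I*sqrt(223558)/4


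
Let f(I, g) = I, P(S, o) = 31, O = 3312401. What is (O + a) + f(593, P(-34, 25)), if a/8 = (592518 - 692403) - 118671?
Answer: 1564546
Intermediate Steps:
a = -1748448 (a = 8*((592518 - 692403) - 118671) = 8*(-99885 - 118671) = 8*(-218556) = -1748448)
(O + a) + f(593, P(-34, 25)) = (3312401 - 1748448) + 593 = 1563953 + 593 = 1564546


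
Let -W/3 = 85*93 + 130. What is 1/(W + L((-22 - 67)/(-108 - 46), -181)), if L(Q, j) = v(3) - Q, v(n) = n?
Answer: -154/3711797 ≈ -4.1489e-5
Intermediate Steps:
L(Q, j) = 3 - Q
W = -24105 (W = -3*(85*93 + 130) = -3*(7905 + 130) = -3*8035 = -24105)
1/(W + L((-22 - 67)/(-108 - 46), -181)) = 1/(-24105 + (3 - (-22 - 67)/(-108 - 46))) = 1/(-24105 + (3 - (-89)/(-154))) = 1/(-24105 + (3 - (-89)*(-1)/154)) = 1/(-24105 + (3 - 1*89/154)) = 1/(-24105 + (3 - 89/154)) = 1/(-24105 + 373/154) = 1/(-3711797/154) = -154/3711797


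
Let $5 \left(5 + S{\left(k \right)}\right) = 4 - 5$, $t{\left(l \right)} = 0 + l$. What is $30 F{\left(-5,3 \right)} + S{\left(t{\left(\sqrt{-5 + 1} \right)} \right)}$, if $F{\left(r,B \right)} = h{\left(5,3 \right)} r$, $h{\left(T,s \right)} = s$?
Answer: $- \frac{2276}{5} \approx -455.2$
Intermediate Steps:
$t{\left(l \right)} = l$
$S{\left(k \right)} = - \frac{26}{5}$ ($S{\left(k \right)} = -5 + \frac{4 - 5}{5} = -5 + \frac{1}{5} \left(-1\right) = -5 - \frac{1}{5} = - \frac{26}{5}$)
$F{\left(r,B \right)} = 3 r$
$30 F{\left(-5,3 \right)} + S{\left(t{\left(\sqrt{-5 + 1} \right)} \right)} = 30 \cdot 3 \left(-5\right) - \frac{26}{5} = 30 \left(-15\right) - \frac{26}{5} = -450 - \frac{26}{5} = - \frac{2276}{5}$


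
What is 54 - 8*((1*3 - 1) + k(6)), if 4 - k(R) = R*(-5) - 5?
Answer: -274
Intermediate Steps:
k(R) = 9 + 5*R (k(R) = 4 - (R*(-5) - 5) = 4 - (-5*R - 5) = 4 - (-5 - 5*R) = 4 + (5 + 5*R) = 9 + 5*R)
54 - 8*((1*3 - 1) + k(6)) = 54 - 8*((1*3 - 1) + (9 + 5*6)) = 54 - 8*((3 - 1) + (9 + 30)) = 54 - 8*(2 + 39) = 54 - 8*41 = 54 - 1*328 = 54 - 328 = -274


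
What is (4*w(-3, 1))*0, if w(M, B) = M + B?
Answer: 0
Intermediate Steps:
w(M, B) = B + M
(4*w(-3, 1))*0 = (4*(1 - 3))*0 = (4*(-2))*0 = -8*0 = 0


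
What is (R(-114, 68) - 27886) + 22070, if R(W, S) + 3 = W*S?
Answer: -13571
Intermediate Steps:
R(W, S) = -3 + S*W (R(W, S) = -3 + W*S = -3 + S*W)
(R(-114, 68) - 27886) + 22070 = ((-3 + 68*(-114)) - 27886) + 22070 = ((-3 - 7752) - 27886) + 22070 = (-7755 - 27886) + 22070 = -35641 + 22070 = -13571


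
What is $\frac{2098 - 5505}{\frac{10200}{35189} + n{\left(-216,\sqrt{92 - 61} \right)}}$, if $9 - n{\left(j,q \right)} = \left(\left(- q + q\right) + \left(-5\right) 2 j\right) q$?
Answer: $\frac{13063936272541}{59698240706853933} + \frac{1012505114747280 \sqrt{31}}{19899413568951311} \approx 0.28351$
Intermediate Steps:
$n{\left(j,q \right)} = 9 + 10 j q$ ($n{\left(j,q \right)} = 9 - \left(\left(- q + q\right) + \left(-5\right) 2 j\right) q = 9 - \left(0 - 10 j\right) q = 9 - - 10 j q = 9 + 10 j q$)
$\frac{2098 - 5505}{\frac{10200}{35189} + n{\left(-216,\sqrt{92 - 61} \right)}} = \frac{2098 - 5505}{\frac{10200}{35189} + \left(9 + 10 \left(-216\right) \sqrt{92 - 61}\right)} = - \frac{3407}{10200 \cdot \frac{1}{35189} + \left(9 + 10 \left(-216\right) \sqrt{92 - 61}\right)} = - \frac{3407}{\frac{10200}{35189} + \left(9 + 10 \left(-216\right) \sqrt{92 - 61}\right)} = - \frac{3407}{\frac{10200}{35189} + \left(9 + 10 \left(-216\right) \sqrt{31}\right)} = - \frac{3407}{\frac{10200}{35189} + \left(9 - 2160 \sqrt{31}\right)} = - \frac{3407}{\frac{326901}{35189} - 2160 \sqrt{31}}$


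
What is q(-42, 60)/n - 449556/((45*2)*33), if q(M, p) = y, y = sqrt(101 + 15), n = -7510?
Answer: -74926/495 - sqrt(29)/3755 ≈ -151.37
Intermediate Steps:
y = 2*sqrt(29) (y = sqrt(116) = 2*sqrt(29) ≈ 10.770)
q(M, p) = 2*sqrt(29)
q(-42, 60)/n - 449556/((45*2)*33) = (2*sqrt(29))/(-7510) - 449556/((45*2)*33) = (2*sqrt(29))*(-1/7510) - 449556/(90*33) = -sqrt(29)/3755 - 449556/2970 = -sqrt(29)/3755 - 449556*1/2970 = -sqrt(29)/3755 - 74926/495 = -74926/495 - sqrt(29)/3755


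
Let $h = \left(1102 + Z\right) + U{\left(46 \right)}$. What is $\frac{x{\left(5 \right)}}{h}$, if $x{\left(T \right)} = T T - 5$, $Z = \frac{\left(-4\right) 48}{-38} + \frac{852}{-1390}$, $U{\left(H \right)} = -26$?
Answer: $\frac{132050}{7133603} \approx 0.018511$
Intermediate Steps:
$Z = \frac{58626}{13205}$ ($Z = \left(-192\right) \left(- \frac{1}{38}\right) + 852 \left(- \frac{1}{1390}\right) = \frac{96}{19} - \frac{426}{695} = \frac{58626}{13205} \approx 4.4397$)
$x{\left(T \right)} = -5 + T^{2}$ ($x{\left(T \right)} = T^{2} - 5 = -5 + T^{2}$)
$h = \frac{14267206}{13205}$ ($h = \left(1102 + \frac{58626}{13205}\right) - 26 = \frac{14610536}{13205} - 26 = \frac{14267206}{13205} \approx 1080.4$)
$\frac{x{\left(5 \right)}}{h} = \frac{-5 + 5^{2}}{\frac{14267206}{13205}} = \left(-5 + 25\right) \frac{13205}{14267206} = 20 \cdot \frac{13205}{14267206} = \frac{132050}{7133603}$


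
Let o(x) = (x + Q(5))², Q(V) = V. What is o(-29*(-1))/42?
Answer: 578/21 ≈ 27.524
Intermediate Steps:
o(x) = (5 + x)² (o(x) = (x + 5)² = (5 + x)²)
o(-29*(-1))/42 = (5 - 29*(-1))²/42 = (5 + 29)²*(1/42) = 34²*(1/42) = 1156*(1/42) = 578/21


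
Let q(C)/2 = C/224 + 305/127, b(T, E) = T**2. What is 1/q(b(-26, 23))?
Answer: 3556/38543 ≈ 0.092261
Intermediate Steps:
q(C) = 610/127 + C/112 (q(C) = 2*(C/224 + 305/127) = 2*(305/127 + C/224) = 610/127 + C/112)
1/q(b(-26, 23)) = 1/(610/127 + (1/112)*(-26)**2) = 1/(610/127 + (1/112)*676) = 1/(610/127 + 169/28) = 1/(38543/3556) = 3556/38543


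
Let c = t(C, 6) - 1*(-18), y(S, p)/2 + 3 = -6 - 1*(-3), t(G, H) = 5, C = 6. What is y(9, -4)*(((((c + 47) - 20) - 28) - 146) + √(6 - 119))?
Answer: 1488 - 12*I*√113 ≈ 1488.0 - 127.56*I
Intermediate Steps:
y(S, p) = -12 (y(S, p) = -6 + 2*(-6 - 1*(-3)) = -6 + 2*(-6 + 3) = -6 + 2*(-3) = -6 - 6 = -12)
c = 23 (c = 5 - 1*(-18) = 5 + 18 = 23)
y(9, -4)*(((((c + 47) - 20) - 28) - 146) + √(6 - 119)) = -12*(((((23 + 47) - 20) - 28) - 146) + √(6 - 119)) = -12*((((70 - 20) - 28) - 146) + √(-113)) = -12*(((50 - 28) - 146) + I*√113) = -12*((22 - 146) + I*√113) = -12*(-124 + I*√113) = 1488 - 12*I*√113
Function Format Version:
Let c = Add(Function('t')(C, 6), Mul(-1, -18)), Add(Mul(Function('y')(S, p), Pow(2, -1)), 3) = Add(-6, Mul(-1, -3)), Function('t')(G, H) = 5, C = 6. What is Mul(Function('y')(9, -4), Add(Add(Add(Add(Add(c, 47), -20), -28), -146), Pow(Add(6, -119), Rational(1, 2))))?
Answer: Add(1488, Mul(-12, I, Pow(113, Rational(1, 2)))) ≈ Add(1488.0, Mul(-127.56, I))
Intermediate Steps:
Function('y')(S, p) = -12 (Function('y')(S, p) = Add(-6, Mul(2, Add(-6, Mul(-1, -3)))) = Add(-6, Mul(2, Add(-6, 3))) = Add(-6, Mul(2, -3)) = Add(-6, -6) = -12)
c = 23 (c = Add(5, Mul(-1, -18)) = Add(5, 18) = 23)
Mul(Function('y')(9, -4), Add(Add(Add(Add(Add(c, 47), -20), -28), -146), Pow(Add(6, -119), Rational(1, 2)))) = Mul(-12, Add(Add(Add(Add(Add(23, 47), -20), -28), -146), Pow(Add(6, -119), Rational(1, 2)))) = Mul(-12, Add(Add(Add(Add(70, -20), -28), -146), Pow(-113, Rational(1, 2)))) = Mul(-12, Add(Add(Add(50, -28), -146), Mul(I, Pow(113, Rational(1, 2))))) = Mul(-12, Add(Add(22, -146), Mul(I, Pow(113, Rational(1, 2))))) = Mul(-12, Add(-124, Mul(I, Pow(113, Rational(1, 2))))) = Add(1488, Mul(-12, I, Pow(113, Rational(1, 2))))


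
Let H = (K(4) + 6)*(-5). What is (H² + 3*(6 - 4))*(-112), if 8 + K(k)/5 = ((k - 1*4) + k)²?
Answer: -5925472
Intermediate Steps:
K(k) = -40 + 5*(-4 + 2*k)² (K(k) = -40 + 5*((k - 1*4) + k)² = -40 + 5*((k - 4) + k)² = -40 + 5*((-4 + k) + k)² = -40 + 5*(-4 + 2*k)²)
H = -230 (H = ((-40 + 20*(-2 + 4)²) + 6)*(-5) = ((-40 + 20*2²) + 6)*(-5) = ((-40 + 20*4) + 6)*(-5) = ((-40 + 80) + 6)*(-5) = (40 + 6)*(-5) = 46*(-5) = -230)
(H² + 3*(6 - 4))*(-112) = ((-230)² + 3*(6 - 4))*(-112) = (52900 + 3*2)*(-112) = (52900 + 6)*(-112) = 52906*(-112) = -5925472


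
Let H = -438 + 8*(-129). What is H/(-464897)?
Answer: 1470/464897 ≈ 0.0031620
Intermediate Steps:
H = -1470 (H = -438 - 1032 = -1470)
H/(-464897) = -1470/(-464897) = -1470*(-1/464897) = 1470/464897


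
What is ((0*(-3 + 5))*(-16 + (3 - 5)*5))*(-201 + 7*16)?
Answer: 0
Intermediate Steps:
((0*(-3 + 5))*(-16 + (3 - 5)*5))*(-201 + 7*16) = ((0*2)*(-16 - 2*5))*(-201 + 112) = (0*(-16 - 10))*(-89) = (0*(-26))*(-89) = 0*(-89) = 0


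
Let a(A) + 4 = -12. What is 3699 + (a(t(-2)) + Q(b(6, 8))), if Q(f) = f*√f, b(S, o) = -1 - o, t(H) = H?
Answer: 3683 - 27*I ≈ 3683.0 - 27.0*I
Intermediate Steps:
a(A) = -16 (a(A) = -4 - 12 = -16)
Q(f) = f^(3/2)
3699 + (a(t(-2)) + Q(b(6, 8))) = 3699 + (-16 + (-1 - 1*8)^(3/2)) = 3699 + (-16 + (-1 - 8)^(3/2)) = 3699 + (-16 + (-9)^(3/2)) = 3699 + (-16 - 27*I) = 3683 - 27*I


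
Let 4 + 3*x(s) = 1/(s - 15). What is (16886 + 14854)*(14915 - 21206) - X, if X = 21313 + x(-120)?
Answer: -80877548924/405 ≈ -1.9970e+8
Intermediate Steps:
x(s) = -4/3 + 1/(3*(-15 + s)) (x(s) = -4/3 + 1/(3*(s - 15)) = -4/3 + 1/(3*(-15 + s)))
X = 8631224/405 (X = 21313 + (61 - 4*(-120))/(3*(-15 - 120)) = 21313 + (⅓)*(61 + 480)/(-135) = 21313 + (⅓)*(-1/135)*541 = 21313 - 541/405 = 8631224/405 ≈ 21312.)
(16886 + 14854)*(14915 - 21206) - X = (16886 + 14854)*(14915 - 21206) - 1*8631224/405 = 31740*(-6291) - 8631224/405 = -199676340 - 8631224/405 = -80877548924/405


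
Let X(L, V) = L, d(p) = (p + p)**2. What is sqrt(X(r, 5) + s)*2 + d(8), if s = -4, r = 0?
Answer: 256 + 4*I ≈ 256.0 + 4.0*I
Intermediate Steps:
d(p) = 4*p**2 (d(p) = (2*p)**2 = 4*p**2)
sqrt(X(r, 5) + s)*2 + d(8) = sqrt(0 - 4)*2 + 4*8**2 = sqrt(-4)*2 + 4*64 = (2*I)*2 + 256 = 4*I + 256 = 256 + 4*I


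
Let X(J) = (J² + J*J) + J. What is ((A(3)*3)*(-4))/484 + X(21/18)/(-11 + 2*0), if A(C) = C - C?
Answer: -35/99 ≈ -0.35354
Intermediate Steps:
X(J) = J + 2*J² (X(J) = (J² + J²) + J = 2*J² + J = J + 2*J²)
A(C) = 0
((A(3)*3)*(-4))/484 + X(21/18)/(-11 + 2*0) = ((0*3)*(-4))/484 + ((21/18)*(1 + 2*(21/18)))/(-11 + 2*0) = (0*(-4))*(1/484) + ((21*(1/18))*(1 + 2*(21*(1/18))))/(-11 + 0) = 0*(1/484) + (7*(1 + 2*(7/6))/6)/(-11) = 0 + (7*(1 + 7/3)/6)*(-1/11) = 0 + ((7/6)*(10/3))*(-1/11) = 0 + (35/9)*(-1/11) = 0 - 35/99 = -35/99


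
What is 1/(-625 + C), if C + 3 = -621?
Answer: -1/1249 ≈ -0.00080064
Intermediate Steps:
C = -624 (C = -3 - 621 = -624)
1/(-625 + C) = 1/(-625 - 624) = 1/(-1249) = -1/1249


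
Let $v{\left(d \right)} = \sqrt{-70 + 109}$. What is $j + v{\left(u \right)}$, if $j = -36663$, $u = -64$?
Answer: $-36663 + \sqrt{39} \approx -36657.0$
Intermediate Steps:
$v{\left(d \right)} = \sqrt{39}$
$j + v{\left(u \right)} = -36663 + \sqrt{39}$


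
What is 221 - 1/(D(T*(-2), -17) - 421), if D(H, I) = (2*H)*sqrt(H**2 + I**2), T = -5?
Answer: 4783082/21641 + 20*sqrt(389)/21641 ≈ 221.04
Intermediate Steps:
D(H, I) = 2*H*sqrt(H**2 + I**2)
221 - 1/(D(T*(-2), -17) - 421) = 221 - 1/(2*(-5*(-2))*sqrt((-5*(-2))**2 + (-17)**2) - 421) = 221 - 1/(2*10*sqrt(10**2 + 289) - 421) = 221 - 1/(2*10*sqrt(100 + 289) - 421) = 221 - 1/(2*10*sqrt(389) - 421) = 221 - 1/(20*sqrt(389) - 421) = 221 - 1/(-421 + 20*sqrt(389))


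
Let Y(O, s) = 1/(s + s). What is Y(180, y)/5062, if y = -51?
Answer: -1/516324 ≈ -1.9368e-6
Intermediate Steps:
Y(O, s) = 1/(2*s)
Y(180, y)/5062 = ((1/2)/(-51))/5062 = ((1/2)*(-1/51))*(1/5062) = -1/102*1/5062 = -1/516324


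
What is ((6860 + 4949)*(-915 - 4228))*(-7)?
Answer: 425135809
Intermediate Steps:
((6860 + 4949)*(-915 - 4228))*(-7) = (11809*(-5143))*(-7) = -60733687*(-7) = 425135809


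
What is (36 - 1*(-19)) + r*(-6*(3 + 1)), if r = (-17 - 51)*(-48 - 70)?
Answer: -192521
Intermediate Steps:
r = 8024 (r = -68*(-118) = 8024)
(36 - 1*(-19)) + r*(-6*(3 + 1)) = (36 - 1*(-19)) + 8024*(-6*(3 + 1)) = (36 + 19) + 8024*(-6*4) = 55 + 8024*(-24) = 55 - 192576 = -192521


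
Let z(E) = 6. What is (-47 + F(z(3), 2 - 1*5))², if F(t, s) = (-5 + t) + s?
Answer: 2401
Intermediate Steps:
F(t, s) = -5 + s + t
(-47 + F(z(3), 2 - 1*5))² = (-47 + (-5 + (2 - 1*5) + 6))² = (-47 + (-5 + (2 - 5) + 6))² = (-47 + (-5 - 3 + 6))² = (-47 - 2)² = (-49)² = 2401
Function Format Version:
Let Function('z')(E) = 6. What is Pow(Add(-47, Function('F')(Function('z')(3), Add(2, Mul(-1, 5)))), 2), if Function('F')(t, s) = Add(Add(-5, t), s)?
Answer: 2401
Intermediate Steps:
Function('F')(t, s) = Add(-5, s, t)
Pow(Add(-47, Function('F')(Function('z')(3), Add(2, Mul(-1, 5)))), 2) = Pow(Add(-47, Add(-5, Add(2, Mul(-1, 5)), 6)), 2) = Pow(Add(-47, Add(-5, Add(2, -5), 6)), 2) = Pow(Add(-47, Add(-5, -3, 6)), 2) = Pow(Add(-47, -2), 2) = Pow(-49, 2) = 2401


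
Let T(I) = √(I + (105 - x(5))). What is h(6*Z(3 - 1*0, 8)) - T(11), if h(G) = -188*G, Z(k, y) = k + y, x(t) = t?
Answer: -12408 - √111 ≈ -12419.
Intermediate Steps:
T(I) = √(100 + I) (T(I) = √(I + (105 - 1*5)) = √(I + (105 - 5)) = √(I + 100) = √(100 + I))
h(6*Z(3 - 1*0, 8)) - T(11) = -1128*((3 - 1*0) + 8) - √(100 + 11) = -1128*((3 + 0) + 8) - √111 = -1128*(3 + 8) - √111 = -1128*11 - √111 = -188*66 - √111 = -12408 - √111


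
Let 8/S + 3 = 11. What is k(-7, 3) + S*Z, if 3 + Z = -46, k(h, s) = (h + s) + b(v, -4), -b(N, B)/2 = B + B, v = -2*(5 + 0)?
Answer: -37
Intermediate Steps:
S = 1 (S = 8/(-3 + 11) = 8/8 = 8*(1/8) = 1)
v = -10 (v = -2*5 = -10)
b(N, B) = -4*B (b(N, B) = -2*(B + B) = -4*B)
k(h, s) = 16 + h + s (k(h, s) = (h + s) - 4*(-4) = (h + s) + 16 = 16 + h + s)
Z = -49 (Z = -3 - 46 = -49)
k(-7, 3) + S*Z = (16 - 7 + 3) + 1*(-49) = 12 - 49 = -37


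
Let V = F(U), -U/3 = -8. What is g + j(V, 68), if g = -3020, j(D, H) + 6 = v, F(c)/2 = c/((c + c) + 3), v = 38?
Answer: -2988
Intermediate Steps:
U = 24 (U = -3*(-8) = 24)
F(c) = 2*c/(3 + 2*c) (F(c) = 2*(c/((c + c) + 3)) = 2*(c/(2*c + 3)) = 2*(c/(3 + 2*c)) = 2*c/(3 + 2*c))
V = 16/17 (V = 2*24/(3 + 2*24) = 2*24/(3 + 48) = 2*24/51 = 2*24*(1/51) = 16/17 ≈ 0.94118)
j(D, H) = 32 (j(D, H) = -6 + 38 = 32)
g + j(V, 68) = -3020 + 32 = -2988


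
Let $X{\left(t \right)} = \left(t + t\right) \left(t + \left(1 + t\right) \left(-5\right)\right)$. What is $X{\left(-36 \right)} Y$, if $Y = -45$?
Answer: $450360$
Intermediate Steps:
$X{\left(t \right)} = 2 t \left(-5 - 4 t\right)$ ($X{\left(t \right)} = 2 t \left(t - \left(5 + 5 t\right)\right) = 2 t \left(-5 - 4 t\right)$)
$X{\left(-36 \right)} Y = \left(-2\right) \left(-36\right) \left(5 + 4 \left(-36\right)\right) \left(-45\right) = \left(-2\right) \left(-36\right) \left(5 - 144\right) \left(-45\right) = \left(-2\right) \left(-36\right) \left(-139\right) \left(-45\right) = \left(-10008\right) \left(-45\right) = 450360$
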